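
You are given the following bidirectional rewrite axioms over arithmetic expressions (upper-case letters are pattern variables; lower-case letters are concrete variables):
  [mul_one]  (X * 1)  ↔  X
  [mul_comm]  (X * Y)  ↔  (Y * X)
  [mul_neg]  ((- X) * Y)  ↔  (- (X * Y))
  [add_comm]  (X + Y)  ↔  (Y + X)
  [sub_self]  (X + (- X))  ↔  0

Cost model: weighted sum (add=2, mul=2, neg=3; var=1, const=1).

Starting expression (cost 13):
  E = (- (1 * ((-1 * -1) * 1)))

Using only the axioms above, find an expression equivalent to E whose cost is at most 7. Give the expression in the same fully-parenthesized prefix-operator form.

(1) ((-1 * -1) * 1)  =[mul_one →]=  (-1 * -1)    ⊢ (- (1 * (-1 * -1)))
(2) (1 * (-1 * -1))  =[mul_comm →]=  ((-1 * -1) * 1)    ⊢ (- ((-1 * -1) * 1))
(3) ((-1 * -1) * 1)  =[mul_one →]=  (-1 * -1)    ⊢ cost 7, within 7

(- (-1 * -1))   [cost 7]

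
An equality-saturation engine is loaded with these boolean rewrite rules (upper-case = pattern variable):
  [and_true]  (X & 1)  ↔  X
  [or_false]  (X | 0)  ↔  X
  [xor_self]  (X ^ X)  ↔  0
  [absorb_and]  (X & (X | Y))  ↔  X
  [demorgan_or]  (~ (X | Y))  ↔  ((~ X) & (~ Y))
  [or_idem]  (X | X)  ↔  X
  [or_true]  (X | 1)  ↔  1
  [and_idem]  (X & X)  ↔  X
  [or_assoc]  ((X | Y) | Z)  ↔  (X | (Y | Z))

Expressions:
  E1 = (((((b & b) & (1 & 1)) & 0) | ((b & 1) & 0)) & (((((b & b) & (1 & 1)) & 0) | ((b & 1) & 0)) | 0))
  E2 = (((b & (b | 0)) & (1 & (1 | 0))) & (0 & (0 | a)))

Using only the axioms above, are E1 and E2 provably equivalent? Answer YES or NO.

YES

step 1: absorb_and (→) rewrites (((((b & b) & (1 & 1)) & 0) | ((b & 1) & 0)) & (((((b & b) & (1 & 1)) & 0) | ((b & 1) & 0)) | 0)) into ((((b & b) & (1 & 1)) & 0) | ((b & 1) & 0))
step 2: and_idem (→) rewrites (b & b) into b, now (((b & (1 & 1)) & 0) | ((b & 1) & 0))
step 3: and_true (→) rewrites (1 & 1) into 1, now (((b & 1) & 0) | ((b & 1) & 0))
step 4: or_idem (→) rewrites (((b & 1) & 0) | ((b & 1) & 0)) into ((b & 1) & 0)
step 5: absorb_and (←) rewrites b into (b & (b | 0)), now (((b & (b | 0)) & 1) & 0)
step 6: absorb_and (←) rewrites 0 into (0 & (0 | a)), now (((b & (b | 0)) & 1) & (0 & (0 | a)))
step 7: absorb_and (←) rewrites 1 into (1 & (1 | 0)), which is E2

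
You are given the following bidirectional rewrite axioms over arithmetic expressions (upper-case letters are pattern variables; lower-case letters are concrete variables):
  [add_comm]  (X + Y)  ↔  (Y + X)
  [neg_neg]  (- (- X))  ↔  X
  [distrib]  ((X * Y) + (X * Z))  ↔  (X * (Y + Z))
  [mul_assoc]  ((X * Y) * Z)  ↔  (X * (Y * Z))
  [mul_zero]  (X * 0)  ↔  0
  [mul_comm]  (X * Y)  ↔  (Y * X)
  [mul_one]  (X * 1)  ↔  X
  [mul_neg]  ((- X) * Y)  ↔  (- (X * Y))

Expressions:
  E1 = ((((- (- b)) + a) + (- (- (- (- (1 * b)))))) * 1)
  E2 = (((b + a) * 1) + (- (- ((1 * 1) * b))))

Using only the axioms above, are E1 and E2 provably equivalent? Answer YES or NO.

YES

1. [neg_neg →] (- (- (- (- (1 * b)))))  →  (- (- (1 * b)));  E1 = ((((- (- b)) + a) + (- (- (1 * b)))) * 1)
2. [neg_neg →] (- (- b))  →  b;  E1 = (((b + a) + (- (- (1 * b)))) * 1)
3. [neg_neg →] (- (- (1 * b)))  →  (1 * b);  E1 = (((b + a) + (1 * b)) * 1)
4. [mul_one →] (((b + a) + (1 * b)) * 1)  →  ((b + a) + (1 * b))
5. [neg_neg ←] (1 * b)  →  (- (- (1 * b)));  E1 = ((b + a) + (- (- (1 * b))))
6. [mul_one ←] 1  →  (1 * 1);  E1 = ((b + a) + (- (- ((1 * 1) * b))))
7. [mul_one ←] (b + a)  →  ((b + a) * 1);  this is E2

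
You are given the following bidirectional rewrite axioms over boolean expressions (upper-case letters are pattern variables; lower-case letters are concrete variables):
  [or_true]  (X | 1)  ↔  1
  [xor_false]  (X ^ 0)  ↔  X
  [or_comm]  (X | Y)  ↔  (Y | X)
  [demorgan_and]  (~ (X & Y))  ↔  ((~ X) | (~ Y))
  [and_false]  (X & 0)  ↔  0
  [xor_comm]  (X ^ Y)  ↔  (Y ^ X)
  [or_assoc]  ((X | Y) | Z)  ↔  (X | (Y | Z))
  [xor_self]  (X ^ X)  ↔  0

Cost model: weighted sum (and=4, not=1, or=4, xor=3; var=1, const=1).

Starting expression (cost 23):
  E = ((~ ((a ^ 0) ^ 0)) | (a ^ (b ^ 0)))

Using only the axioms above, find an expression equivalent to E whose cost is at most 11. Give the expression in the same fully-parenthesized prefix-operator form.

((~ a) | (a ^ b))   [cost 11]

step 1: xor_false (→) rewrites (b ^ 0) into b, now ((~ ((a ^ 0) ^ 0)) | (a ^ b))
step 2: xor_false (→) rewrites ((a ^ 0) ^ 0) into (a ^ 0), now ((~ (a ^ 0)) | (a ^ b))
step 3: xor_false (→) rewrites (a ^ 0) into a, reaching cost 11 (bound 11)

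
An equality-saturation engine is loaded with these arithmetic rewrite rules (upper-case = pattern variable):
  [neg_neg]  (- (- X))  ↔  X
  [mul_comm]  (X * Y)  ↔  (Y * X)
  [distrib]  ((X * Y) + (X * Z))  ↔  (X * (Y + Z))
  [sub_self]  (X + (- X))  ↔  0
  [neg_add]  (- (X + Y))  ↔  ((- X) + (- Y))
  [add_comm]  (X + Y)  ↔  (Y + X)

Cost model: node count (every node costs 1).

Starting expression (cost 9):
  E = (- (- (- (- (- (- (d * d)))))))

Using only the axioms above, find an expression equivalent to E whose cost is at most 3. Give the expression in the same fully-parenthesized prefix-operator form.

1. [neg_neg →] (- (- (- (- (- (d * d))))))  →  (- (- (- (d * d))));  E = (- (- (- (- (d * d)))))
2. [neg_neg →] (- (- (- (- (d * d)))))  →  (- (- (d * d)))
3. [neg_neg →] (- (- (d * d)))  →  (d * d);  cost 3 ≤ 3, done

(d * d)   [cost 3]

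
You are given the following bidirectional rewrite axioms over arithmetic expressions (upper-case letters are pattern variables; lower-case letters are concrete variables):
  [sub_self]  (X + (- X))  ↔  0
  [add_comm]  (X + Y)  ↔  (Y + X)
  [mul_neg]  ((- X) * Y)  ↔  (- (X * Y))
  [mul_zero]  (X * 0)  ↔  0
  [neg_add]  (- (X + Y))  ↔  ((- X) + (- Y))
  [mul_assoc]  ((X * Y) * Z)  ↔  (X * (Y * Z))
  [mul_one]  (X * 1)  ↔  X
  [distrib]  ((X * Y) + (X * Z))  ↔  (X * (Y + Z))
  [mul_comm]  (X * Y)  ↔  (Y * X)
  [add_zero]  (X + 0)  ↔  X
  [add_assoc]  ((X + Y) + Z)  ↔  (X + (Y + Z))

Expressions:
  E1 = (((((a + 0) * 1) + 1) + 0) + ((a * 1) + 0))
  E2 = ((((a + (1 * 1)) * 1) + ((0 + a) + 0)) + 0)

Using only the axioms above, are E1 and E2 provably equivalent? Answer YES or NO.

(1) (a + 0)  =[add_zero →]=  a    ⊢ ((((a * 1) + 1) + 0) + ((a * 1) + 0))
(2) (a * 1)  =[mul_one →]=  a    ⊢ ((((a * 1) + 1) + 0) + (a + 0))
(3) (a * 1)  =[mul_one →]=  a    ⊢ (((a + 1) + 0) + (a + 0))
(4) (((a + 1) + 0) + (a + 0))  =[add_assoc →]=  ((a + 1) + (0 + (a + 0)))
(5) (a + 0)  =[add_zero →]=  a    ⊢ ((a + 1) + (0 + a))
(6) (0 + a)  =[add_zero ←]=  ((0 + a) + 0)    ⊢ ((a + 1) + ((0 + a) + 0))
(7) (a + 1)  =[mul_one ←]=  ((a + 1) * 1)    ⊢ (((a + 1) * 1) + ((0 + a) + 0))
(8) 1  =[mul_one ←]=  (1 * 1)    ⊢ (((a + (1 * 1)) * 1) + ((0 + a) + 0))
(9) (((a + (1 * 1)) * 1) + ((0 + a) + 0))  =[add_zero ←]=  ((((a + (1 * 1)) * 1) + ((0 + a) + 0)) + 0)    ⊢ E2

YES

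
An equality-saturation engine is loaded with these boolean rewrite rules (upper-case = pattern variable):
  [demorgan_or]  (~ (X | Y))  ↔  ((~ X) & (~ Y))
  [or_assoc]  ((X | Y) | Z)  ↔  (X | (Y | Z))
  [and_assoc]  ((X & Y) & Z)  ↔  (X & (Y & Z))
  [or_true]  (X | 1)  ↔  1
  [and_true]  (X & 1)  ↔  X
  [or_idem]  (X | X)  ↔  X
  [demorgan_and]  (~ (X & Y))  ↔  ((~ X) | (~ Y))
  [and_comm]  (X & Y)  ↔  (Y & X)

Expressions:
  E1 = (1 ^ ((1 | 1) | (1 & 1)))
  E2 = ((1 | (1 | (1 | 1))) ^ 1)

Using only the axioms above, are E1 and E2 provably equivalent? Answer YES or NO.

YES

(1) (1 & 1)  =[and_true →]=  1    ⊢ (1 ^ ((1 | 1) | 1))
(2) (1 | 1)  =[or_idem →]=  1    ⊢ (1 ^ (1 | 1))
(3) (1 | 1)  =[or_true →]=  1    ⊢ (1 ^ 1)
(4) 1  =[or_idem ←]=  (1 | 1)    ⊢ ((1 | 1) ^ 1)
(5) 1  =[or_true ←]=  (1 | 1)    ⊢ ((1 | (1 | 1)) ^ 1)
(6) 1  =[or_true ←]=  (1 | 1)    ⊢ E2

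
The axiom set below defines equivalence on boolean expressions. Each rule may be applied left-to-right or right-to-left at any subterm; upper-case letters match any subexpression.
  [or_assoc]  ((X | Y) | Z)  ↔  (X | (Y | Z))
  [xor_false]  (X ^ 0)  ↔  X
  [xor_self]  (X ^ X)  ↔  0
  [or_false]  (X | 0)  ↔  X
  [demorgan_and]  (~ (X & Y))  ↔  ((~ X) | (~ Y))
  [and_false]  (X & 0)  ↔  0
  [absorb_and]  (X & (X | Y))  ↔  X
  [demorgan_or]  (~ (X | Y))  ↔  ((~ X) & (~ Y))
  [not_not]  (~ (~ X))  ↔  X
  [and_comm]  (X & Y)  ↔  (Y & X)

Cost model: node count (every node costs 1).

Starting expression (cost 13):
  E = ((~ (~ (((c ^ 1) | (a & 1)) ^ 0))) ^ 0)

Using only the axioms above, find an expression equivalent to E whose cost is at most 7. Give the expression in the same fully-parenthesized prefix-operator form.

((c ^ 1) | (a & 1))   [cost 7]

(1) (((c ^ 1) | (a & 1)) ^ 0)  =[xor_false →]=  ((c ^ 1) | (a & 1))    ⊢ ((~ (~ ((c ^ 1) | (a & 1)))) ^ 0)
(2) ((~ (~ ((c ^ 1) | (a & 1)))) ^ 0)  =[xor_false →]=  (~ (~ ((c ^ 1) | (a & 1))))
(3) (~ (~ ((c ^ 1) | (a & 1))))  =[not_not →]=  ((c ^ 1) | (a & 1))    ⊢ cost 7, within 7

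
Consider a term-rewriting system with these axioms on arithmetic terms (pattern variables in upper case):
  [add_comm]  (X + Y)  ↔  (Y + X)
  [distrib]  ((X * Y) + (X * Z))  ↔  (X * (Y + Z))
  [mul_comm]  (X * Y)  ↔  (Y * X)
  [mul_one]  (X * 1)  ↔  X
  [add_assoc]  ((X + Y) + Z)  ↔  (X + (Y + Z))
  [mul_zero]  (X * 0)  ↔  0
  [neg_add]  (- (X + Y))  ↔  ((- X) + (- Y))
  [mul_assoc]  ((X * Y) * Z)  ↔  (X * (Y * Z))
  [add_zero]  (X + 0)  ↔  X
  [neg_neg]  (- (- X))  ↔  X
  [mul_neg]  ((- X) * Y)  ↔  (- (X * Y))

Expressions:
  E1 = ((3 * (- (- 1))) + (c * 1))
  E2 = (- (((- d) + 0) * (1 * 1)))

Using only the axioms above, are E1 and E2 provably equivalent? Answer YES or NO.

Every axiom is a valid identity, so a rewrite proof would force E1 and E2 to agree under every assignment.
At c=0, d=0: E1 = 3 but E2 = 0; they differ, so no derivation exists.

NO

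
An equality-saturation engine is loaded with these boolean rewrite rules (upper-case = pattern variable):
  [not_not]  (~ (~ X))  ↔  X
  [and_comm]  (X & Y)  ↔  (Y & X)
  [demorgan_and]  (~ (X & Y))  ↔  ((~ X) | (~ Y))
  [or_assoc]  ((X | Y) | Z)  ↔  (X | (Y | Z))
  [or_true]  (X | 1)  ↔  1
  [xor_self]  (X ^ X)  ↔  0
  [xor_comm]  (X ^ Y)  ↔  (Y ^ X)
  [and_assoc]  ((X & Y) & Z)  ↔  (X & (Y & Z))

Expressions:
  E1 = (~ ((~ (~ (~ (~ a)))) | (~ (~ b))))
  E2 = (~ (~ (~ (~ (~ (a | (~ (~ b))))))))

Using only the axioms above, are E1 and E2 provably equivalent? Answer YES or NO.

(1) (~ (~ (~ (~ a))))  =[not_not →]=  (~ (~ a))    ⊢ (~ ((~ (~ a)) | (~ (~ b))))
(2) (~ (~ b))  =[not_not →]=  b    ⊢ (~ ((~ (~ a)) | b))
(3) (~ (~ a))  =[not_not →]=  a    ⊢ (~ (a | b))
(4) (~ (a | b))  =[not_not ←]=  (~ (~ (~ (a | b))))
(5) b  =[not_not ←]=  (~ (~ b))    ⊢ (~ (~ (~ (a | (~ (~ b))))))
(6) (~ (a | (~ (~ b))))  =[not_not ←]=  (~ (~ (~ (a | (~ (~ b))))))    ⊢ E2

YES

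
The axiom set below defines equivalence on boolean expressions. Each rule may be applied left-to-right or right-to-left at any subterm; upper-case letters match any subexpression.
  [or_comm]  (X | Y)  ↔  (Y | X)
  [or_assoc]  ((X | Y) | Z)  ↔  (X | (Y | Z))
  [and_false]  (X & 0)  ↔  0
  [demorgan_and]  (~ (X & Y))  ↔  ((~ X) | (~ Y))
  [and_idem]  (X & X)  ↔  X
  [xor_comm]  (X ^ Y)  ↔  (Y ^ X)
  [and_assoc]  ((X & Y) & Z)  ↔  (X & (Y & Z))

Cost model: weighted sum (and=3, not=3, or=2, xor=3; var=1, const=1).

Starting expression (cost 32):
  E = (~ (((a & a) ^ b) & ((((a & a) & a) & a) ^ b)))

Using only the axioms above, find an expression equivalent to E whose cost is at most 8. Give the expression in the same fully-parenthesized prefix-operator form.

1. [and_idem →] (a & a)  →  a;  E = (~ (((a & a) ^ b) & (((a & a) & a) ^ b)))
2. [and_idem →] (a & a)  →  a;  E = (~ (((a & a) ^ b) & ((a & a) ^ b)))
3. [and_idem →] (((a & a) ^ b) & ((a & a) ^ b))  →  ((a & a) ^ b);  E = (~ ((a & a) ^ b))
4. [and_idem →] (a & a)  →  a;  cost 8 ≤ 8, done

(~ (a ^ b))   [cost 8]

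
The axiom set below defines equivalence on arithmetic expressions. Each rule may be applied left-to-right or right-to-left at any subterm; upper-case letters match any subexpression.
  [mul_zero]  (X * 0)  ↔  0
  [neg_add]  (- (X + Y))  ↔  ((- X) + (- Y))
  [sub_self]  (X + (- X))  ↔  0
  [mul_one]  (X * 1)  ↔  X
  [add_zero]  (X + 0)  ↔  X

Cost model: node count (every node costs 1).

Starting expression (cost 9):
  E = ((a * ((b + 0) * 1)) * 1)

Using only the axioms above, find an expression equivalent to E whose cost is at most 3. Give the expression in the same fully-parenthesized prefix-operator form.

(a * b)   [cost 3]

1. [add_zero →] (b + 0)  →  b;  E = ((a * (b * 1)) * 1)
2. [mul_one →] (b * 1)  →  b;  E = ((a * b) * 1)
3. [mul_one →] ((a * b) * 1)  →  (a * b);  cost 3 ≤ 3, done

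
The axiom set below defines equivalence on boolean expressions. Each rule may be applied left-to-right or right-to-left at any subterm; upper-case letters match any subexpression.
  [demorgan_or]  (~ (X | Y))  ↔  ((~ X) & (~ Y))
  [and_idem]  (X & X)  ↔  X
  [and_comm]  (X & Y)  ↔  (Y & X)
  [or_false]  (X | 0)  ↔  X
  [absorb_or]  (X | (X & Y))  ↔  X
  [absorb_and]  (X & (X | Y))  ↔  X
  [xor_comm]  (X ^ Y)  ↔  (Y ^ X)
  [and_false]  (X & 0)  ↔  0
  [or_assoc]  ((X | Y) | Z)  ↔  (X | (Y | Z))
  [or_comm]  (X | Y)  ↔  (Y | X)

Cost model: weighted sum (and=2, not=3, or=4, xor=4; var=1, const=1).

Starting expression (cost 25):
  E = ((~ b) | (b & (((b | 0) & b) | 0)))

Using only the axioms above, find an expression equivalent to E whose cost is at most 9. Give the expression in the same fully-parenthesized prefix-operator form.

(1) (b | 0)  =[or_false →]=  b    ⊢ ((~ b) | (b & ((b & b) | 0)))
(2) (b & b)  =[and_idem →]=  b    ⊢ ((~ b) | (b & (b | 0)))
(3) (b & (b | 0))  =[absorb_and →]=  b    ⊢ cost 9, within 9

((~ b) | b)   [cost 9]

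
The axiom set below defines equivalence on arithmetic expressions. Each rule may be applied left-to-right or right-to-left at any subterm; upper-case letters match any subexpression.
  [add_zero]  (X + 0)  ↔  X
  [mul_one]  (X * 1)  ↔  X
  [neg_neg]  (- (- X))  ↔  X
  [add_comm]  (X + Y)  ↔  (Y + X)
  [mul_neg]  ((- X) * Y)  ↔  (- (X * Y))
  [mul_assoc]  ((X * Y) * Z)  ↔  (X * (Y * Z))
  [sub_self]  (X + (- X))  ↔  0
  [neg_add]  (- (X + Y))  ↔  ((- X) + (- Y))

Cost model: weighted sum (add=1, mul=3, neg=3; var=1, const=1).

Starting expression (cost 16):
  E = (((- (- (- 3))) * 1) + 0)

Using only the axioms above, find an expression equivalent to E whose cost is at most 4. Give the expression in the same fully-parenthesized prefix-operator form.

step 1: mul_one (→) rewrites ((- (- (- 3))) * 1) into (- (- (- 3))), now ((- (- (- 3))) + 0)
step 2: neg_neg (→) rewrites (- (- 3)) into 3, now ((- 3) + 0)
step 3: add_zero (→) rewrites ((- 3) + 0) into (- 3), reaching cost 4 (bound 4)

(- 3)   [cost 4]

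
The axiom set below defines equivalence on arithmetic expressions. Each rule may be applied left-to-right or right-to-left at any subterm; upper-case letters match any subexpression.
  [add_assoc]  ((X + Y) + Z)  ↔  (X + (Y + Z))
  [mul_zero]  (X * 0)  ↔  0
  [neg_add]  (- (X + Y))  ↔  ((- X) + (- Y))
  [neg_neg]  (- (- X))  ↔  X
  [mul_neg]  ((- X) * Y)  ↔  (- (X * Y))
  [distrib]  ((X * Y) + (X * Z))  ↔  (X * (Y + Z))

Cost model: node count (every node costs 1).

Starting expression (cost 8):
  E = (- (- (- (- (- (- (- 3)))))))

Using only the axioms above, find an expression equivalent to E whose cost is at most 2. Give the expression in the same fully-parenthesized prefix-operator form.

(1) (- (- (- (- (- 3)))))  =[neg_neg →]=  (- (- (- 3)))    ⊢ (- (- (- (- (- 3)))))
(2) (- (- 3))  =[neg_neg →]=  3    ⊢ (- (- (- 3)))
(3) (- (- (- 3)))  =[neg_neg →]=  (- 3)    ⊢ cost 2, within 2

(- 3)   [cost 2]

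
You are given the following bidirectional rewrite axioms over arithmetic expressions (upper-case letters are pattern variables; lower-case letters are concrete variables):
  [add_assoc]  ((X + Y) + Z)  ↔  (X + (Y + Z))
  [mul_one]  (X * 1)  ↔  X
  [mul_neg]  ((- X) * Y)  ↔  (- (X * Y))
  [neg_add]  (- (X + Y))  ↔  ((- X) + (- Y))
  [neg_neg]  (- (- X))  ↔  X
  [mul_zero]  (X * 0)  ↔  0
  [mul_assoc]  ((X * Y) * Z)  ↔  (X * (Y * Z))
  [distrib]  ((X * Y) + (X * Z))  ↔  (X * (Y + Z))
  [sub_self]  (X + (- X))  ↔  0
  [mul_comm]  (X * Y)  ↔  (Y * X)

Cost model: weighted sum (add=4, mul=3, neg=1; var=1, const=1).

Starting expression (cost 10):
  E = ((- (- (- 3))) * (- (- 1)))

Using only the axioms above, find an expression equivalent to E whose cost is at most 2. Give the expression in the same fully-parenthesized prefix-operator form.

(1) (- (- (- 3)))  =[neg_neg →]=  (- 3)    ⊢ ((- 3) * (- (- 1)))
(2) (- (- 1))  =[neg_neg →]=  1    ⊢ ((- 3) * 1)
(3) ((- 3) * 1)  =[mul_one →]=  (- 3)    ⊢ cost 2, within 2

(- 3)   [cost 2]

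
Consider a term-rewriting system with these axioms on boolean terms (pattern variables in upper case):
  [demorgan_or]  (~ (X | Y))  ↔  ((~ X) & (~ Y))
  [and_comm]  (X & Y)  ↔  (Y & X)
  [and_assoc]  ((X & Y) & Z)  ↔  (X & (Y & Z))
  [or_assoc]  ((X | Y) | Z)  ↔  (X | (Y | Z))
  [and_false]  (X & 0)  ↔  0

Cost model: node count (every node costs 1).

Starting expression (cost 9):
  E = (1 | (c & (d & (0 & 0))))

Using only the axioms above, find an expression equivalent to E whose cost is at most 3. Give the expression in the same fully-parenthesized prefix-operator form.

(1 | 0)   [cost 3]

step 1: and_false (→) rewrites (0 & 0) into 0, now (1 | (c & (d & 0)))
step 2: and_comm (→) rewrites (c & (d & 0)) into ((d & 0) & c), now (1 | ((d & 0) & c))
step 3: and_false (→) rewrites (d & 0) into 0, now (1 | (0 & c))
step 4: and_comm (→) rewrites (0 & c) into (c & 0), now (1 | (c & 0))
step 5: and_false (→) rewrites (c & 0) into 0, reaching cost 3 (bound 3)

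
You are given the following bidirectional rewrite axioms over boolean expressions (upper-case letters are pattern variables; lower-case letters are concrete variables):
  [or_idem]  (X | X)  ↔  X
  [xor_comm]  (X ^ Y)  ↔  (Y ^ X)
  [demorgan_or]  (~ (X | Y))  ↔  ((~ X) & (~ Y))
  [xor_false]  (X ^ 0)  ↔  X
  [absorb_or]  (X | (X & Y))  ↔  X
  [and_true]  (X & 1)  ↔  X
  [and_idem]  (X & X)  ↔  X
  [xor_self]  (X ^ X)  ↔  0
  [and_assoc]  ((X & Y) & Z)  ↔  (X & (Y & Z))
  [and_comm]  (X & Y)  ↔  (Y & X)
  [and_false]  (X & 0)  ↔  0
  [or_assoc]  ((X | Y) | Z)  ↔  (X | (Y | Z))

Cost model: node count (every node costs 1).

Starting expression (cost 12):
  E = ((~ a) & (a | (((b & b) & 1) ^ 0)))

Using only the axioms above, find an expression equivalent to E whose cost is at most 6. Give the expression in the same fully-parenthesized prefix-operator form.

1. [and_true →] ((b & b) & 1)  →  (b & b);  E = ((~ a) & (a | ((b & b) ^ 0)))
2. [xor_false →] ((b & b) ^ 0)  →  (b & b);  E = ((~ a) & (a | (b & b)))
3. [and_idem →] (b & b)  →  b;  cost 6 ≤ 6, done

((~ a) & (a | b))   [cost 6]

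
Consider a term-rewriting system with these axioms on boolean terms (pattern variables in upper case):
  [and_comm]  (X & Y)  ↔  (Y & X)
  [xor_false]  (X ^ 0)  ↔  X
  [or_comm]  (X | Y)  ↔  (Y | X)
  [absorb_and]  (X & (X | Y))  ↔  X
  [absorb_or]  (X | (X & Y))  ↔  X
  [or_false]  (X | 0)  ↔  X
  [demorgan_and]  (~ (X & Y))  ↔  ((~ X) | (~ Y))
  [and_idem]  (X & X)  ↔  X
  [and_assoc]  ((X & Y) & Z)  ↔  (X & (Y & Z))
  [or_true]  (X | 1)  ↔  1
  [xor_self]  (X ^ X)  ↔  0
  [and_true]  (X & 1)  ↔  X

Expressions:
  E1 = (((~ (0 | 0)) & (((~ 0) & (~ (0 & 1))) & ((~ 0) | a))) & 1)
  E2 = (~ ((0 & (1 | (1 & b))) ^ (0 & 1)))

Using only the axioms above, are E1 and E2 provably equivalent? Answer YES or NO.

YES

1. [and_true →] (((~ (0 | 0)) & (((~ 0) & (~ (0 & 1))) & ((~ 0) | a))) & 1)  →  ((~ (0 | 0)) & (((~ 0) & (~ (0 & 1))) & ((~ 0) | a)))
2. [and_true →] (0 & 1)  →  0;  E1 = ((~ (0 | 0)) & (((~ 0) & (~ 0)) & ((~ 0) | a)))
3. [or_false →] (0 | 0)  →  0;  E1 = ((~ 0) & (((~ 0) & (~ 0)) & ((~ 0) | a)))
4. [and_idem →] ((~ 0) & (~ 0))  →  (~ 0);  E1 = ((~ 0) & ((~ 0) & ((~ 0) | a)))
5. [absorb_and →] ((~ 0) & ((~ 0) | a))  →  (~ 0);  E1 = ((~ 0) & (~ 0))
6. [and_idem →] ((~ 0) & (~ 0))  →  (~ 0)
7. [xor_false ←] 0  →  (0 ^ 0);  E1 = (~ (0 ^ 0))
8. [and_true ←] 0  →  (0 & 1);  E1 = (~ ((0 & 1) ^ 0))
9. [and_true ←] 0  →  (0 & 1);  E1 = (~ ((0 & 1) ^ (0 & 1)))
10. [absorb_or ←] 1  →  (1 | (1 & b));  this is E2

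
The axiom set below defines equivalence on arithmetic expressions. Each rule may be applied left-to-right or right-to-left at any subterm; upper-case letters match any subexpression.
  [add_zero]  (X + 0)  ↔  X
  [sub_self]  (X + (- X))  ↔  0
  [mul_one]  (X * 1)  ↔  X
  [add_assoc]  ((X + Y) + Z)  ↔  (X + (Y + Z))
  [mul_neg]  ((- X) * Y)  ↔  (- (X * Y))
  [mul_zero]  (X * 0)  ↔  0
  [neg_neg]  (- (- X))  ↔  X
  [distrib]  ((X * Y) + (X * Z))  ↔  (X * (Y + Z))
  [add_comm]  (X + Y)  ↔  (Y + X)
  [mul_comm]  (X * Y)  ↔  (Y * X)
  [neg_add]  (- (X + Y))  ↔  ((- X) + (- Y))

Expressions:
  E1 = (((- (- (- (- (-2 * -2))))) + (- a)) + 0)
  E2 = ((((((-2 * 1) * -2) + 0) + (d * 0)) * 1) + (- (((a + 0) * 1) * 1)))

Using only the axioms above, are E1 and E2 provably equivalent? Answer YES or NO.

YES

(1) (- (- (- (- (-2 * -2)))))  =[neg_neg →]=  (- (- (-2 * -2)))    ⊢ (((- (- (-2 * -2))) + (- a)) + 0)
(2) (((- (- (-2 * -2))) + (- a)) + 0)  =[add_zero →]=  ((- (- (-2 * -2))) + (- a))
(3) (- (- (-2 * -2)))  =[neg_neg →]=  (-2 * -2)    ⊢ ((-2 * -2) + (- a))
(4) a  =[add_zero ←]=  (a + 0)    ⊢ ((-2 * -2) + (- (a + 0)))
(5) (-2 * -2)  =[mul_one ←]=  ((-2 * -2) * 1)    ⊢ (((-2 * -2) * 1) + (- (a + 0)))
(6) (a + 0)  =[mul_one ←]=  ((a + 0) * 1)    ⊢ (((-2 * -2) * 1) + (- ((a + 0) * 1)))
(7) (-2 * -2)  =[add_zero ←]=  ((-2 * -2) + 0)    ⊢ ((((-2 * -2) + 0) * 1) + (- ((a + 0) * 1)))
(8) (a + 0)  =[mul_one ←]=  ((a + 0) * 1)    ⊢ ((((-2 * -2) + 0) * 1) + (- (((a + 0) * 1) * 1)))
(9) (-2 * -2)  =[add_zero ←]=  ((-2 * -2) + 0)    ⊢ (((((-2 * -2) + 0) + 0) * 1) + (- (((a + 0) * 1) * 1)))
(10) 0  =[mul_zero ←]=  (d * 0)    ⊢ (((((-2 * -2) + 0) + (d * 0)) * 1) + (- (((a + 0) * 1) * 1)))
(11) -2  =[mul_one ←]=  (-2 * 1)    ⊢ E2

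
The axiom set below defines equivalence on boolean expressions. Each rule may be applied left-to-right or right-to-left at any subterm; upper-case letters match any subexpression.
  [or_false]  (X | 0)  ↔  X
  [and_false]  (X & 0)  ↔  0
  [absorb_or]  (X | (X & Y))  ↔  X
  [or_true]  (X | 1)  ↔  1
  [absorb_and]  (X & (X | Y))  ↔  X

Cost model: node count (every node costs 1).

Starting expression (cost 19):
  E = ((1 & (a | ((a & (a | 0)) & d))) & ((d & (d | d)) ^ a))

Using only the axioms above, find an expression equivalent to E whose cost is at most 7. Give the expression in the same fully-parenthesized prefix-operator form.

1. [absorb_and →] (a & (a | 0))  →  a;  E = ((1 & (a | (a & d))) & ((d & (d | d)) ^ a))
2. [absorb_and →] (d & (d | d))  →  d;  E = ((1 & (a | (a & d))) & (d ^ a))
3. [absorb_or →] (a | (a & d))  →  a;  cost 7 ≤ 7, done

((1 & a) & (d ^ a))   [cost 7]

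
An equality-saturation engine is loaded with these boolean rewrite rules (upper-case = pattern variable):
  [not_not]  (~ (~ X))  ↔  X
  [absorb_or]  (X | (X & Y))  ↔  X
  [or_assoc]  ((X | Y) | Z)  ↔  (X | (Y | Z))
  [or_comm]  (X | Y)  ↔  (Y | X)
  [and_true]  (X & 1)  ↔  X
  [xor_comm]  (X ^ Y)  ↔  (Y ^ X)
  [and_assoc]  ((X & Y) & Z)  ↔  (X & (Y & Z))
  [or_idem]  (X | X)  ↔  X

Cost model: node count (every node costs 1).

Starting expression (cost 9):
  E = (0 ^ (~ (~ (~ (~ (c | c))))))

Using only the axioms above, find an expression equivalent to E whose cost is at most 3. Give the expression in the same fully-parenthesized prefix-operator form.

(1) (c | c)  =[or_idem →]=  c    ⊢ (0 ^ (~ (~ (~ (~ c)))))
(2) (~ (~ c))  =[not_not →]=  c    ⊢ (0 ^ (~ (~ c)))
(3) (~ (~ c))  =[not_not →]=  c    ⊢ cost 3, within 3

(0 ^ c)   [cost 3]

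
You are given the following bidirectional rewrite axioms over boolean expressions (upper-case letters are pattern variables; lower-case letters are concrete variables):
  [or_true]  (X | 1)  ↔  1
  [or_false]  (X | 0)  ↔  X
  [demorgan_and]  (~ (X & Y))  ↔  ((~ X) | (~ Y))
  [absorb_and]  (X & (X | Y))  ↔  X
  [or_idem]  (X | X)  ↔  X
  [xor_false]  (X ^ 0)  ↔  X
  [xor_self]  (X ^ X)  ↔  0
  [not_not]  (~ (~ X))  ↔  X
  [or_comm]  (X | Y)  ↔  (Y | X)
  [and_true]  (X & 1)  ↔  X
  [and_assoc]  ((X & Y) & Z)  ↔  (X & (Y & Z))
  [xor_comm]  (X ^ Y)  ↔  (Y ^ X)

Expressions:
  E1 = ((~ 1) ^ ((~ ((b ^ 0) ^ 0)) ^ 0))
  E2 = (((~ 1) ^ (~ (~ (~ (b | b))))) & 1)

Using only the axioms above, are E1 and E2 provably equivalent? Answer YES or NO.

YES

(1) (b ^ 0)  =[xor_false →]=  b    ⊢ ((~ 1) ^ ((~ (b ^ 0)) ^ 0))
(2) (b ^ 0)  =[xor_false →]=  b    ⊢ ((~ 1) ^ ((~ b) ^ 0))
(3) ((~ b) ^ 0)  =[xor_false →]=  (~ b)    ⊢ ((~ 1) ^ (~ b))
(4) ((~ 1) ^ (~ b))  =[and_true ←]=  (((~ 1) ^ (~ b)) & 1)
(5) b  =[not_not ←]=  (~ (~ b))    ⊢ (((~ 1) ^ (~ (~ (~ b)))) & 1)
(6) b  =[or_idem ←]=  (b | b)    ⊢ E2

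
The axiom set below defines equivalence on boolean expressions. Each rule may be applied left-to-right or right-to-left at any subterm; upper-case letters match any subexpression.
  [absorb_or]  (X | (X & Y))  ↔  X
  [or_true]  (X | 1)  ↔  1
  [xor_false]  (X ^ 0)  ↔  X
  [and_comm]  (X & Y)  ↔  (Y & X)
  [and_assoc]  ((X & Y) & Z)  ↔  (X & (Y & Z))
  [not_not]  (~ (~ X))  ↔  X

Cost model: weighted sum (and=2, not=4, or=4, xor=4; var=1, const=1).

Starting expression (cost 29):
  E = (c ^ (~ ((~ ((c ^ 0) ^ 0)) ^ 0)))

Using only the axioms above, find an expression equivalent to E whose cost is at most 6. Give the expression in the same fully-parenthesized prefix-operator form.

(c ^ c)   [cost 6]

1. [xor_false →] (c ^ 0)  →  c;  E = (c ^ (~ ((~ (c ^ 0)) ^ 0)))
2. [xor_false →] ((~ (c ^ 0)) ^ 0)  →  (~ (c ^ 0));  E = (c ^ (~ (~ (c ^ 0))))
3. [not_not →] (~ (~ (c ^ 0)))  →  (c ^ 0);  E = (c ^ (c ^ 0))
4. [xor_false →] (c ^ 0)  →  c;  cost 6 ≤ 6, done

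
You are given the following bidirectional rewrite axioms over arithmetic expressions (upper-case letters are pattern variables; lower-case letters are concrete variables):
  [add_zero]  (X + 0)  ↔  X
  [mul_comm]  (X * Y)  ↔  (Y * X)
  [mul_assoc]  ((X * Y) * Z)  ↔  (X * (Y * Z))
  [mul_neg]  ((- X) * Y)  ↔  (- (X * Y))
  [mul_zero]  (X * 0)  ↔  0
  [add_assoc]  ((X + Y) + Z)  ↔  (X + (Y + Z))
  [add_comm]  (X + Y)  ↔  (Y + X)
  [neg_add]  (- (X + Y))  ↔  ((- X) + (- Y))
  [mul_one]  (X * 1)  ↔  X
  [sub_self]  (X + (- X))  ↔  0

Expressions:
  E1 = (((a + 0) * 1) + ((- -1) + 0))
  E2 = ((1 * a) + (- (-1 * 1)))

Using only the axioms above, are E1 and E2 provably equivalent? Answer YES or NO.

YES

1. [add_zero →] (a + 0)  →  a;  E1 = ((a * 1) + ((- -1) + 0))
2. [add_comm →] ((a * 1) + ((- -1) + 0))  →  (((- -1) + 0) + (a * 1))
3. [add_zero →] ((- -1) + 0)  →  (- -1);  E1 = ((- -1) + (a * 1))
4. [mul_comm →] (a * 1)  →  (1 * a);  E1 = ((- -1) + (1 * a))
5. [add_comm →] ((- -1) + (1 * a))  →  ((1 * a) + (- -1))
6. [mul_one ←] -1  →  (-1 * 1);  this is E2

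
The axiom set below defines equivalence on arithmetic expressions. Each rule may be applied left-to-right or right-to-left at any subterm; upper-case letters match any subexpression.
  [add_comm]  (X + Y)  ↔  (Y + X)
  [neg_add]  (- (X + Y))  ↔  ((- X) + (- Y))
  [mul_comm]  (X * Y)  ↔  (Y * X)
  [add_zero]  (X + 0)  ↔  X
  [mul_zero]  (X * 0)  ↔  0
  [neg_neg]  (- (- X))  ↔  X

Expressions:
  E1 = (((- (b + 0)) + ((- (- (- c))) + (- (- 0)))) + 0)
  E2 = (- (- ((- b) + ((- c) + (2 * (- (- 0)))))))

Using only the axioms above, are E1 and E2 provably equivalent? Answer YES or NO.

(1) (- (- (- c)))  =[neg_neg →]=  (- c)    ⊢ (((- (b + 0)) + ((- c) + (- (- 0)))) + 0)
(2) (((- (b + 0)) + ((- c) + (- (- 0)))) + 0)  =[add_zero →]=  ((- (b + 0)) + ((- c) + (- (- 0))))
(3) (- (- 0))  =[neg_neg →]=  0    ⊢ ((- (b + 0)) + ((- c) + 0))
(4) ((- c) + 0)  =[add_zero →]=  (- c)    ⊢ ((- (b + 0)) + (- c))
(5) (b + 0)  =[add_zero →]=  b    ⊢ ((- b) + (- c))
(6) ((- b) + (- c))  =[add_comm →]=  ((- c) + (- b))
(7) (- c)  =[add_zero ←]=  ((- c) + 0)    ⊢ (((- c) + 0) + (- b))
(8) (((- c) + 0) + (- b))  =[neg_neg ←]=  (- (- (((- c) + 0) + (- b))))
(9) (((- c) + 0) + (- b))  =[add_comm →]=  ((- b) + ((- c) + 0))    ⊢ (- (- ((- b) + ((- c) + 0))))
(10) 0  =[mul_zero ←]=  (2 * 0)    ⊢ (- (- ((- b) + ((- c) + (2 * 0)))))
(11) 0  =[neg_neg ←]=  (- (- 0))    ⊢ E2

YES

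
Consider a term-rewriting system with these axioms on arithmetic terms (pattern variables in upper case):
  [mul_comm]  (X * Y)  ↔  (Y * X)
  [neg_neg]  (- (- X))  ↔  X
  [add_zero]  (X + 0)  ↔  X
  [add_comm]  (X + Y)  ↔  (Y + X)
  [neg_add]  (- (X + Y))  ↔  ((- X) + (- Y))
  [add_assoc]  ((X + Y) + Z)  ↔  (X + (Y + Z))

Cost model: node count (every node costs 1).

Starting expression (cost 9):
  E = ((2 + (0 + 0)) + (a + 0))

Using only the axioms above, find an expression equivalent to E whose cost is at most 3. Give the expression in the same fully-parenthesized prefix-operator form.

(1) (a + 0)  =[add_zero →]=  a    ⊢ ((2 + (0 + 0)) + a)
(2) (0 + 0)  =[add_zero →]=  0    ⊢ ((2 + 0) + a)
(3) (2 + 0)  =[add_zero →]=  2    ⊢ cost 3, within 3

(2 + a)   [cost 3]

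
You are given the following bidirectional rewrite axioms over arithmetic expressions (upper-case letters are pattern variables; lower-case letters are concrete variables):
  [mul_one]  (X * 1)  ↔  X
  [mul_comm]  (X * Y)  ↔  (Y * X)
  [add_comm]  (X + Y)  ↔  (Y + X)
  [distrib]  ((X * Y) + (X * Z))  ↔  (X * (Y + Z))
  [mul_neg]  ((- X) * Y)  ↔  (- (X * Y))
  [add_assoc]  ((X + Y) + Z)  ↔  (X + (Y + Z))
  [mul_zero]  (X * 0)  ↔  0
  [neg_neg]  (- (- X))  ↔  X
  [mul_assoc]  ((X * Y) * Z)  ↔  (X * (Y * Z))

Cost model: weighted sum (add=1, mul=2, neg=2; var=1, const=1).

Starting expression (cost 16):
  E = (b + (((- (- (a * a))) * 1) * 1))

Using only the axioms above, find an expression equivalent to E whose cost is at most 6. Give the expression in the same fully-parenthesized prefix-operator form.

(b + (a * a))   [cost 6]

step 1: neg_neg (→) rewrites (- (- (a * a))) into (a * a), now (b + (((a * a) * 1) * 1))
step 2: mul_one (→) rewrites ((a * a) * 1) into (a * a), now (b + ((a * a) * 1))
step 3: mul_one (→) rewrites ((a * a) * 1) into (a * a), reaching cost 6 (bound 6)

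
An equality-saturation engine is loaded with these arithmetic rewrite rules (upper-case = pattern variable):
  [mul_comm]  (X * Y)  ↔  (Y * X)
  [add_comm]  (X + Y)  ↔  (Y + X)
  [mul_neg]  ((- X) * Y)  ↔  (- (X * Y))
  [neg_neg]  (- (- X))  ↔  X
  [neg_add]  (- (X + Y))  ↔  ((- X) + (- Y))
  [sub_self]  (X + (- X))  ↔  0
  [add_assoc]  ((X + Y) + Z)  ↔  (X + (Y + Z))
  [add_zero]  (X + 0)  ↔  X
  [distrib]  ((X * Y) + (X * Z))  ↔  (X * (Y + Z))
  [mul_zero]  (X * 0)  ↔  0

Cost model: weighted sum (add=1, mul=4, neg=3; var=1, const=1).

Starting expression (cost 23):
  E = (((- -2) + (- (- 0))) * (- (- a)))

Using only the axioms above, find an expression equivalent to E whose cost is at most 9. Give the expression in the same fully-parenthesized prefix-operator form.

((- -2) * a)   [cost 9]

1. [neg_neg →] (- (- 0))  →  0;  E = (((- -2) + 0) * (- (- a)))
2. [neg_neg →] (- (- a))  →  a;  E = (((- -2) + 0) * a)
3. [add_zero →] ((- -2) + 0)  →  (- -2);  cost 9 ≤ 9, done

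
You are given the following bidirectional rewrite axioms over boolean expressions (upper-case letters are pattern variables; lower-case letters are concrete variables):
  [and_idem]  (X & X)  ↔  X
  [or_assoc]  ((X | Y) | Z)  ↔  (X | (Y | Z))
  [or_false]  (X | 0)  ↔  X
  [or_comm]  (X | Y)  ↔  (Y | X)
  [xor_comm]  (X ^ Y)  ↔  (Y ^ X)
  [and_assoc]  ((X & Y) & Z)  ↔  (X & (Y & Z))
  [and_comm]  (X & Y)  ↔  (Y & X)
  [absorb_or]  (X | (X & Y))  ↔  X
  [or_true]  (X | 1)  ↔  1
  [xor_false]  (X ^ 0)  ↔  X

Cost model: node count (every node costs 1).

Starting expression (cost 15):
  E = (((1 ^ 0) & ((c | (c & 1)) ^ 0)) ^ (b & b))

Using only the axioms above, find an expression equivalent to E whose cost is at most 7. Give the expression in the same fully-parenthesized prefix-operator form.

step 1: absorb_or (→) rewrites (c | (c & 1)) into c, now (((1 ^ 0) & (c ^ 0)) ^ (b & b))
step 2: xor_false (→) rewrites (c ^ 0) into c, now (((1 ^ 0) & c) ^ (b & b))
step 3: xor_false (→) rewrites (1 ^ 0) into 1, reaching cost 7 (bound 7)

((1 & c) ^ (b & b))   [cost 7]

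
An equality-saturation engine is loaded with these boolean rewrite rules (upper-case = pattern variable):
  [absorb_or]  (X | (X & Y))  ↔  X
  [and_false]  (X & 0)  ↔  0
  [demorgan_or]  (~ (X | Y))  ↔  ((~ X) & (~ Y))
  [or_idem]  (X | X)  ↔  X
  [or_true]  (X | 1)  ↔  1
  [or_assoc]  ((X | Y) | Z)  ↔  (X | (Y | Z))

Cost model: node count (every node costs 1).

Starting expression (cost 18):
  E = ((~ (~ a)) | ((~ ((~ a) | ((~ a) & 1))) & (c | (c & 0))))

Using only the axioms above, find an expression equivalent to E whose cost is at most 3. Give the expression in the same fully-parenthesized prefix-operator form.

(~ (~ a))   [cost 3]

step 1: absorb_or (→) rewrites ((~ a) | ((~ a) & 1)) into (~ a), now ((~ (~ a)) | ((~ (~ a)) & (c | (c & 0))))
step 2: absorb_or (→) rewrites (c | (c & 0)) into c, now ((~ (~ a)) | ((~ (~ a)) & c))
step 3: absorb_or (→) rewrites ((~ (~ a)) | ((~ (~ a)) & c)) into (~ (~ a)), reaching cost 3 (bound 3)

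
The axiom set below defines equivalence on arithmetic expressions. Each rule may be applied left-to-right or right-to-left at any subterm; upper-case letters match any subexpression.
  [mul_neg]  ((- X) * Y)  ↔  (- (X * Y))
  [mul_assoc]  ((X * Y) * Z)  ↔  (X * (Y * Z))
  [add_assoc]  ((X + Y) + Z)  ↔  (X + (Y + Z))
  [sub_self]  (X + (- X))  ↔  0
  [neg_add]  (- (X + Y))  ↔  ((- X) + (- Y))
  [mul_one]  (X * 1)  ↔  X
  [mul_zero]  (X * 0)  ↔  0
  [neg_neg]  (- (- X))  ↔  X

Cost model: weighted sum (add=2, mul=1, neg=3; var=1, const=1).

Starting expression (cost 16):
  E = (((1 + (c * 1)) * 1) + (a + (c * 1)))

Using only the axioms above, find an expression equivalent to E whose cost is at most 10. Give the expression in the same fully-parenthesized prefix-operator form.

((1 + c) + (a + c))   [cost 10]

step 1: mul_one (→) rewrites (c * 1) into c, now (((1 + c) * 1) + (a + (c * 1)))
step 2: mul_one (→) rewrites ((1 + c) * 1) into (1 + c), now ((1 + c) + (a + (c * 1)))
step 3: mul_one (→) rewrites (c * 1) into c, reaching cost 10 (bound 10)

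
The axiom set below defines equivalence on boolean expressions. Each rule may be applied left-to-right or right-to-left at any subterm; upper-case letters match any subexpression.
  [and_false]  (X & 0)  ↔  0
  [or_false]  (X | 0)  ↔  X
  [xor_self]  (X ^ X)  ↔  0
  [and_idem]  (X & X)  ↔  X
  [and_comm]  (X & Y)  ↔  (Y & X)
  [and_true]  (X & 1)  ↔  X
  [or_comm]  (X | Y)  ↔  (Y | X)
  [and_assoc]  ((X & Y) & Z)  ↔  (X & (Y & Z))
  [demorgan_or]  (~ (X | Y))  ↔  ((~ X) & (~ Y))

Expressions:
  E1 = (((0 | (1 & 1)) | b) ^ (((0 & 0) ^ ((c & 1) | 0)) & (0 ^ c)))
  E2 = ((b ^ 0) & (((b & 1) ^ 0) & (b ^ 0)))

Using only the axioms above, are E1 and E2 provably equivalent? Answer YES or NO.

NO

The axioms are sound identities: if E1 ↔* E2 then E1 and E2 evaluate identically under any assignment.
Under b=0, c=0: E1 evaluates to 1, E2 to 0. Distinct ⇒ no rewrite sequence connects them.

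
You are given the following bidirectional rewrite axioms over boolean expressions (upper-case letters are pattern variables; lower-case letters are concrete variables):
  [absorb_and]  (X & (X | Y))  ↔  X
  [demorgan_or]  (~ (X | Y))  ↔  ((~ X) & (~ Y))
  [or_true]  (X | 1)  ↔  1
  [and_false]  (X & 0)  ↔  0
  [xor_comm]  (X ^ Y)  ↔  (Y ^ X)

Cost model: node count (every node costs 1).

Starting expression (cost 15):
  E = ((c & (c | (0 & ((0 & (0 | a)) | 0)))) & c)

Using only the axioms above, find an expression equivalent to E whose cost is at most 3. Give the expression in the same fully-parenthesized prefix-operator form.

(c & c)   [cost 3]

1. [absorb_and →] (0 & (0 | a))  →  0;  E = ((c & (c | (0 & (0 | 0)))) & c)
2. [absorb_and →] (0 & (0 | 0))  →  0;  E = ((c & (c | 0)) & c)
3. [absorb_and →] (c & (c | 0))  →  c;  cost 3 ≤ 3, done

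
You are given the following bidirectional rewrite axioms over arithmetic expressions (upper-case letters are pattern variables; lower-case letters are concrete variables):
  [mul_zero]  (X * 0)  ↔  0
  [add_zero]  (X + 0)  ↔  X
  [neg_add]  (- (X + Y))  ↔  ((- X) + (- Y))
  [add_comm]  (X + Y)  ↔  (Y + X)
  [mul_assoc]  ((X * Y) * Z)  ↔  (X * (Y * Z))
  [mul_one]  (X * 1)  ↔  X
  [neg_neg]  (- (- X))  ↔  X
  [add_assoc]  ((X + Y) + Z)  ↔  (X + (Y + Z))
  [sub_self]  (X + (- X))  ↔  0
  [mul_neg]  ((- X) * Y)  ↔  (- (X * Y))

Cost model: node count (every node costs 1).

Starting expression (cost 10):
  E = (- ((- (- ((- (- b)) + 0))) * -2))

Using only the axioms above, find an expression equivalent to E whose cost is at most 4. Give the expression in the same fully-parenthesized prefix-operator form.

step 1: add_zero (→) rewrites ((- (- b)) + 0) into (- (- b)), now (- ((- (- (- (- b)))) * -2))
step 2: neg_neg (→) rewrites (- (- b)) into b, now (- ((- (- b)) * -2))
step 3: neg_neg (→) rewrites (- (- b)) into b, reaching cost 4 (bound 4)

(- (b * -2))   [cost 4]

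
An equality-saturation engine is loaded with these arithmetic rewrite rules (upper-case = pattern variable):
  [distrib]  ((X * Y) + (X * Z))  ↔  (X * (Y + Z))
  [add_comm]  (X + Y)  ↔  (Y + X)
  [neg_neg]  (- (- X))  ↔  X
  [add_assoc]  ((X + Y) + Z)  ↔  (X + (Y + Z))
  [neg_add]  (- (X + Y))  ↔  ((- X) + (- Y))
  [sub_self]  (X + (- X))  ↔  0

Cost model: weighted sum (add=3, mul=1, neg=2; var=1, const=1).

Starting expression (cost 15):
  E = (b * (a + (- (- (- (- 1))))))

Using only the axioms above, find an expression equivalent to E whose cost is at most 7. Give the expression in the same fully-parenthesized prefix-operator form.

(b * (1 + a))   [cost 7]

(1) (- (- (- 1)))  =[neg_neg →]=  (- 1)    ⊢ (b * (a + (- (- 1))))
(2) (a + (- (- 1)))  =[add_comm →]=  ((- (- 1)) + a)    ⊢ (b * ((- (- 1)) + a))
(3) (- (- 1))  =[neg_neg →]=  1    ⊢ cost 7, within 7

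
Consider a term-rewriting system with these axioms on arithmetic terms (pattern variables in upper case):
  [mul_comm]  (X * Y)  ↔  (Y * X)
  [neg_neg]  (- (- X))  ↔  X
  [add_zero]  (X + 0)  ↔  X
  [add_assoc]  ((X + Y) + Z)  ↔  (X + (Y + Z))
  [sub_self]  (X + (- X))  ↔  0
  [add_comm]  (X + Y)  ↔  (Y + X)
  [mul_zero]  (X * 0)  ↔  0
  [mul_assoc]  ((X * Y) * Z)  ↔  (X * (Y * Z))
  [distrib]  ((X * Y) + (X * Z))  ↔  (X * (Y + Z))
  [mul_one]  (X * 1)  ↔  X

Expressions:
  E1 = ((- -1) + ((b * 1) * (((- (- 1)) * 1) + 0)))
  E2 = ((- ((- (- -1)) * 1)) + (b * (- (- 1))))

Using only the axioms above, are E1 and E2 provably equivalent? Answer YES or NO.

(1) (((- (- 1)) * 1) + 0)  =[add_zero →]=  ((- (- 1)) * 1)    ⊢ ((- -1) + ((b * 1) * ((- (- 1)) * 1)))
(2) (b * 1)  =[mul_one →]=  b    ⊢ ((- -1) + (b * ((- (- 1)) * 1)))
(3) (b * ((- (- 1)) * 1))  =[mul_comm →]=  (((- (- 1)) * 1) * b)    ⊢ ((- -1) + (((- (- 1)) * 1) * b))
(4) ((- (- 1)) * 1)  =[mul_one →]=  (- (- 1))    ⊢ ((- -1) + ((- (- 1)) * b))
(5) (- (- 1))  =[neg_neg →]=  1    ⊢ ((- -1) + (1 * b))
(6) (1 * b)  =[mul_comm →]=  (b * 1)    ⊢ ((- -1) + (b * 1))
(7) -1  =[mul_one ←]=  (-1 * 1)    ⊢ ((- (-1 * 1)) + (b * 1))
(8) -1  =[neg_neg ←]=  (- (- -1))    ⊢ ((- ((- (- -1)) * 1)) + (b * 1))
(9) 1  =[neg_neg ←]=  (- (- 1))    ⊢ E2

YES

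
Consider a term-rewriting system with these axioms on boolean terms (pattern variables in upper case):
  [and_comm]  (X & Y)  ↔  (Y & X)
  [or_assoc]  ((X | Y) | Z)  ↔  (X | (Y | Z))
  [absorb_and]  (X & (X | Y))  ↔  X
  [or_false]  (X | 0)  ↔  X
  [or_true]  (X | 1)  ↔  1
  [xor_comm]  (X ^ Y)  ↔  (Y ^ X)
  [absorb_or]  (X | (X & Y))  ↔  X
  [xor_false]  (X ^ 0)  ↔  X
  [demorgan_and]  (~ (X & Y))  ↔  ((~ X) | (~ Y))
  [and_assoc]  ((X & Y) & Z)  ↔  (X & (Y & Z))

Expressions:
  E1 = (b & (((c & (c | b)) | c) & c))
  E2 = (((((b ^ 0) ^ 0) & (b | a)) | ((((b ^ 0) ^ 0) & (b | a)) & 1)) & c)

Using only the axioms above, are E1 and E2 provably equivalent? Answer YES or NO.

(1) (c & (c | b))  =[absorb_and →]=  c    ⊢ (b & ((c | c) & c))
(2) ((c | c) & c)  =[and_comm →]=  (c & (c | c))    ⊢ (b & (c & (c | c)))
(3) (c & (c | c))  =[absorb_and →]=  c    ⊢ (b & c)
(4) b  =[absorb_and ←]=  (b & (b | a))    ⊢ ((b & (b | a)) & c)
(5) b  =[xor_false ←]=  (b ^ 0)    ⊢ (((b ^ 0) & (b | a)) & c)
(6) b  =[xor_false ←]=  (b ^ 0)    ⊢ ((((b ^ 0) ^ 0) & (b | a)) & c)
(7) (((b ^ 0) ^ 0) & (b | a))  =[absorb_or ←]=  ((((b ^ 0) ^ 0) & (b | a)) | ((((b ^ 0) ^ 0) & (b | a)) & 1))    ⊢ E2

YES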